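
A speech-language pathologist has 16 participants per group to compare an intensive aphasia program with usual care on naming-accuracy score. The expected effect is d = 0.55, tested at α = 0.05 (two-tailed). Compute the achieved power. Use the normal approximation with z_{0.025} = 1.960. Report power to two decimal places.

For two equal groups, power = Φ(d·√(n/2) − z_{α/2}).
d·√(n/2) = 0.55 × √(16/2) = 0.55 × 2.828 = 1.556.
z_β = 1.556 − 1.960 = -0.404.
Power = Φ(-0.404) = 0.343.

power ≈ 0.34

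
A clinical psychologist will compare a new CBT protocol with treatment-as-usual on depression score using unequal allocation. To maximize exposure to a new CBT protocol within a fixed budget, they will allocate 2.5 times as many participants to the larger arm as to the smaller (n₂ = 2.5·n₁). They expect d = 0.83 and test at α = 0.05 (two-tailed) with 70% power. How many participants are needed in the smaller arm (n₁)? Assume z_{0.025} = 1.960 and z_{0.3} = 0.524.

With allocation ratio k = n₂/n₁ = 2.5, Var(x̄₁−x̄₂) = σ²(1/n₁ + 1/(k·n₁)) = σ²·(k+1)/(k·n₁).
So n₁ = (1 + 1/k)·((z_{α/2} + z_β)/d)² = 1.400 × (2.484/0.83)².
n₁ = 1.400 × 8.96 = 12.5.
Round up: n₁ = 13, giving n₂ = ⌈2.5 × 13⌉ = ⌈32.5⌉ = 33.

n₁ = 13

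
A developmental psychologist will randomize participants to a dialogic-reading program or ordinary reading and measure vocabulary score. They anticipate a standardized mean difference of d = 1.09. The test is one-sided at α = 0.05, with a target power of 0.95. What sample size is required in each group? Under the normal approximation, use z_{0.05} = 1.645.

For two independent groups with equal n: n = 2·((z_{α} + z_β) / d)².
z_{α} + z_β = 1.645 + 1.645 = 3.290.
n = 2 × (3.290 / 1.09)² = 2 × 3.018² = 2 × 9.11 = 18.2.
Round up to the next whole participant.

n = 19 per group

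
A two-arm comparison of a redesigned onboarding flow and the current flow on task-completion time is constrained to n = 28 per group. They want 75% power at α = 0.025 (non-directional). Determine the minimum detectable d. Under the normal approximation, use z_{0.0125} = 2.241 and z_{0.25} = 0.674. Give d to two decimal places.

For two independent groups of n = 28 each: d_min = (z_{α/2} + z_β)·√(2/n).
z-sum = 2.241 + 0.674 = 2.915.
d_min = 2.915 × √(2/28) = 2.915 × 0.2673 = 0.779.

d_min ≈ 0.78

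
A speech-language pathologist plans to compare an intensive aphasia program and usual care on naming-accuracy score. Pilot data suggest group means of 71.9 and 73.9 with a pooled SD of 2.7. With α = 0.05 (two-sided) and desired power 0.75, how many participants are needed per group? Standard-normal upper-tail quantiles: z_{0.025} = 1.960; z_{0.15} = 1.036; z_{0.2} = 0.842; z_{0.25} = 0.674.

Cohen's d = |M₁ − M₂| / SD_pooled = |71.9 − 73.9| / 2.7 = 2.0 / 2.7 = 0.741.
For two independent groups with equal n: n = 2·((z_{α/2} + z_β) / d)².
z_{α/2} + z_β = 1.960 + 0.674 = 2.634.
n = 2 × (2.634 / 0.741)² = 2 × 3.555² = 2 × 12.64 = 25.3.
Round up to the next whole participant.

n = 26 per group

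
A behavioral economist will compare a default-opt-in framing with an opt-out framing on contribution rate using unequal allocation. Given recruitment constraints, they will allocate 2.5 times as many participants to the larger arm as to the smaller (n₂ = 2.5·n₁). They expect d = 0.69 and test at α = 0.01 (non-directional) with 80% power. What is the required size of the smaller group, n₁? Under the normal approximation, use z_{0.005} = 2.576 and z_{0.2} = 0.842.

With allocation ratio k = n₂/n₁ = 2.5, Var(x̄₁−x̄₂) = σ²(1/n₁ + 1/(k·n₁)) = σ²·(k+1)/(k·n₁).
So n₁ = (1 + 1/k)·((z_{α/2} + z_β)/d)² = 1.400 × (3.418/0.69)².
n₁ = 1.400 × 24.54 = 34.4.
Round up: n₁ = 35, giving n₂ = ⌈2.5 × 35⌉ = ⌈87.5⌉ = 88.

n₁ = 35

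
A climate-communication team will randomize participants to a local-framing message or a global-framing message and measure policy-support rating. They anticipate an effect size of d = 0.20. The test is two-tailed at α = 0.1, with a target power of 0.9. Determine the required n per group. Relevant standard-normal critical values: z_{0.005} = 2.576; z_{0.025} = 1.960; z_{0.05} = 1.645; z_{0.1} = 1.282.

For two independent groups with equal n: n = 2·((z_{α/2} + z_β) / d)².
z_{α/2} + z_β = 1.645 + 1.282 = 2.927.
n = 2 × (2.927 / 0.20)² = 2 × 14.635² = 2 × 214.18 = 428.4.
Round up to the next whole participant.

n = 429 per group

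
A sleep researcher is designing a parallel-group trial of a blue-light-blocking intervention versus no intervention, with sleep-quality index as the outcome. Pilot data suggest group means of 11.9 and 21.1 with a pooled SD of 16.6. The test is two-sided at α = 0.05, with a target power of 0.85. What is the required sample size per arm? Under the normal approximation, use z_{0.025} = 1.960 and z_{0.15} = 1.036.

n = 59 per group

Cohen's d = |M₁ − M₂| / SD_pooled = |11.9 − 21.1| / 16.6 = 9.2 / 16.6 = 0.554.
For two independent groups with equal n: n = 2·((z_{α/2} + z_β) / d)².
z_{α/2} + z_β = 1.960 + 1.036 = 2.996.
n = 2 × (2.996 / 0.554)² = 2 × 5.408² = 2 × 29.25 = 58.5.
Round up to the next whole participant.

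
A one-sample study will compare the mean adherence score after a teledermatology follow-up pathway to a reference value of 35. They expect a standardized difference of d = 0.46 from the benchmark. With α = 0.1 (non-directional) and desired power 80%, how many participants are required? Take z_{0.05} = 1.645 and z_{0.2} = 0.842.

n = 30

For a one-sample test: n = ((z_{α/2} + z_β) / d)².
z_{α/2} + z_β = 1.645 + 0.842 = 2.487.
n = (2.487 / 0.46)² = 5.407² = 29.23.
Round up.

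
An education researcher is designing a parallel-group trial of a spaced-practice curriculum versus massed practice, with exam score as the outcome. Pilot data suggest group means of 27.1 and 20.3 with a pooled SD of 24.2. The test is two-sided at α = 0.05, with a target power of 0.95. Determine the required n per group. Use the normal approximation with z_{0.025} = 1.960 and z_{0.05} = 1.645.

n = 330 per group

Cohen's d = |M₁ − M₂| / SD_pooled = |27.1 − 20.3| / 24.2 = 6.8 / 24.2 = 0.281.
For two independent groups with equal n: n = 2·((z_{α/2} + z_β) / d)².
z_{α/2} + z_β = 1.960 + 1.645 = 3.605.
n = 2 × (3.605 / 0.281)² = 2 × 12.829² = 2 × 164.59 = 329.2.
Round up to the next whole participant.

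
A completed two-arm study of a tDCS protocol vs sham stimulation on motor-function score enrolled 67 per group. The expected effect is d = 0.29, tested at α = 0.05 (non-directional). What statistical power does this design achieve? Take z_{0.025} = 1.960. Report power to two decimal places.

power ≈ 0.39

For two equal groups, power = Φ(d·√(n/2) − z_{α/2}).
d·√(n/2) = 0.29 × √(67/2) = 0.29 × 5.788 = 1.678.
z_β = 1.678 − 1.960 = -0.282.
Power = Φ(-0.282) = 0.389.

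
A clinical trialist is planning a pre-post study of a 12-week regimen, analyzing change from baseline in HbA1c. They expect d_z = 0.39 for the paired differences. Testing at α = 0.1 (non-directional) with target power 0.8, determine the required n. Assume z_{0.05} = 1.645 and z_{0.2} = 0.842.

n = 41 pairs

For a paired (one-sample on differences) test: n = ((z_{α/2} + z_β) / d)².
z_{α/2} + z_β = 1.645 + 0.842 = 2.487.
n = (2.487 / 0.39)² = 6.377² = 40.67.
Round up.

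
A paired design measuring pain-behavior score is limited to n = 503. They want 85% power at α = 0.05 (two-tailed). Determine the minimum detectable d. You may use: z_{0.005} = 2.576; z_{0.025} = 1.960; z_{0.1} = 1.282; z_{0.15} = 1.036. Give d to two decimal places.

d_min ≈ 0.13

For a single sample (or paired design) of n = 503: d_min = (z_{α/2} + z_β)/√n.
z-sum = 1.960 + 1.036 = 2.996.
d_min = 2.996 / √503 = 2.996 / 22.428 = 0.134.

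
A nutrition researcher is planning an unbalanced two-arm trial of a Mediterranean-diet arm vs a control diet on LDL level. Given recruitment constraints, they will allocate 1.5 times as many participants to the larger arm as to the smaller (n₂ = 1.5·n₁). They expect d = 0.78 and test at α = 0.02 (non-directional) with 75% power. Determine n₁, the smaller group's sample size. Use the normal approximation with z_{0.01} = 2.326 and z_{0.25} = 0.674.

With allocation ratio k = n₂/n₁ = 1.5, Var(x̄₁−x̄₂) = σ²(1/n₁ + 1/(k·n₁)) = σ²·(k+1)/(k·n₁).
So n₁ = (1 + 1/k)·((z_{α/2} + z_β)/d)² = 1.667 × (3.000/0.78)².
n₁ = 1.667 × 14.79 = 24.7.
Round up: n₁ = 25, giving n₂ = ⌈1.5 × 25⌉ = ⌈37.5⌉ = 38.

n₁ = 25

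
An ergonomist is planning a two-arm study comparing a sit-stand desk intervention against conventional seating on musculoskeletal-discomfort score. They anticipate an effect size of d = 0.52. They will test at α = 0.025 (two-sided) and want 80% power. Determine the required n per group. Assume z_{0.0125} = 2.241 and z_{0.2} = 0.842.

For two independent groups with equal n: n = 2·((z_{α/2} + z_β) / d)².
z_{α/2} + z_β = 2.241 + 0.842 = 3.083.
n = 2 × (3.083 / 0.52)² = 2 × 5.929² = 2 × 35.15 = 70.3.
Round up to the next whole participant.

n = 71 per group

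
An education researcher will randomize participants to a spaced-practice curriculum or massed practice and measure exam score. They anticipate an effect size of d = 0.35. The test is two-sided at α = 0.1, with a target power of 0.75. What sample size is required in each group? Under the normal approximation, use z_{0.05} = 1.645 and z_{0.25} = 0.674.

n = 88 per group

For two independent groups with equal n: n = 2·((z_{α/2} + z_β) / d)².
z_{α/2} + z_β = 1.645 + 0.674 = 2.319.
n = 2 × (2.319 / 0.35)² = 2 × 6.626² = 2 × 43.90 = 87.8.
Round up to the next whole participant.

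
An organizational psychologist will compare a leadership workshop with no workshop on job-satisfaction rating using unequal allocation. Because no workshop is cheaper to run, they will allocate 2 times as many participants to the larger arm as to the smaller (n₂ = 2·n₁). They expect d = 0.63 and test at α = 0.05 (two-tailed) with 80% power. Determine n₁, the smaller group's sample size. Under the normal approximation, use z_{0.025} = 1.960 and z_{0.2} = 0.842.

n₁ = 30

With allocation ratio k = n₂/n₁ = 2, Var(x̄₁−x̄₂) = σ²(1/n₁ + 1/(k·n₁)) = σ²·(k+1)/(k·n₁).
So n₁ = (1 + 1/k)·((z_{α/2} + z_β)/d)² = 1.500 × (2.802/0.63)².
n₁ = 1.500 × 19.78 = 29.7.
Round up: n₁ = 30, giving n₂ = 2 × 30 = 60.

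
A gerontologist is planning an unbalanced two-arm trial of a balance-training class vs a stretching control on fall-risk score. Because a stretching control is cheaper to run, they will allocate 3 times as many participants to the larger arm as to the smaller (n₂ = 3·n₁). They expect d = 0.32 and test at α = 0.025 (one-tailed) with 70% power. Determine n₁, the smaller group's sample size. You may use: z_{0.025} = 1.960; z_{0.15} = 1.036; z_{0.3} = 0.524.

n₁ = 81

With allocation ratio k = n₂/n₁ = 3, Var(x̄₁−x̄₂) = σ²(1/n₁ + 1/(k·n₁)) = σ²·(k+1)/(k·n₁).
So n₁ = (1 + 1/k)·((z_{α} + z_β)/d)² = 1.333 × (2.484/0.32)².
n₁ = 1.333 × 60.26 = 80.3.
Round up: n₁ = 81, giving n₂ = 3 × 81 = 243.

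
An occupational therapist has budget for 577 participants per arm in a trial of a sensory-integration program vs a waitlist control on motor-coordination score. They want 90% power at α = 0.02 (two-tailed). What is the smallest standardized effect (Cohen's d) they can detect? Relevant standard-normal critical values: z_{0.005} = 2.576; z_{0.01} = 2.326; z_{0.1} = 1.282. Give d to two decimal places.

For two independent groups of n = 577 each: d_min = (z_{α/2} + z_β)·√(2/n).
z-sum = 2.326 + 1.282 = 3.608.
d_min = 3.608 × √(2/577) = 3.608 × 0.0589 = 0.212.

d_min ≈ 0.21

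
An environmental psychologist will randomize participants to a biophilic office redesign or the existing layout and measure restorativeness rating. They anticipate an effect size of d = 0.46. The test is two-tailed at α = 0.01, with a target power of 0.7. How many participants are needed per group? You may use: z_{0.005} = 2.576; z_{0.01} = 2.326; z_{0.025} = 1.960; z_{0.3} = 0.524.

n = 91 per group

For two independent groups with equal n: n = 2·((z_{α/2} + z_β) / d)².
z_{α/2} + z_β = 2.576 + 0.524 = 3.100.
n = 2 × (3.100 / 0.46)² = 2 × 6.739² = 2 × 45.42 = 90.8.
Round up to the next whole participant.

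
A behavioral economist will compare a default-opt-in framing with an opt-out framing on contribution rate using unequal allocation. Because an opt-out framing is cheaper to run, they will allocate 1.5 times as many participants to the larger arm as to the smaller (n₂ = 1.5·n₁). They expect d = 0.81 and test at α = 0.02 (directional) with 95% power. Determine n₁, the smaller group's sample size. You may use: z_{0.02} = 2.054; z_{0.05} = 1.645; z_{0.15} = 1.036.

With allocation ratio k = n₂/n₁ = 1.5, Var(x̄₁−x̄₂) = σ²(1/n₁ + 1/(k·n₁)) = σ²·(k+1)/(k·n₁).
So n₁ = (1 + 1/k)·((z_{α} + z_β)/d)² = 1.667 × (3.699/0.81)².
n₁ = 1.667 × 20.85 = 34.8.
Round up: n₁ = 35, giving n₂ = ⌈1.5 × 35⌉ = ⌈52.5⌉ = 53.

n₁ = 35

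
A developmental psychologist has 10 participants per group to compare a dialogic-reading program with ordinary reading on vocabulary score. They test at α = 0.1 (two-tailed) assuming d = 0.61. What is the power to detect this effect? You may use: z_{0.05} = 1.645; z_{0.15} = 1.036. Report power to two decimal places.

For two equal groups, power = Φ(d·√(n/2) − z_{α/2}).
d·√(n/2) = 0.61 × √(10/2) = 0.61 × 2.236 = 1.364.
z_β = 1.364 − 1.645 = -0.281.
Power = Φ(-0.281) = 0.389.

power ≈ 0.39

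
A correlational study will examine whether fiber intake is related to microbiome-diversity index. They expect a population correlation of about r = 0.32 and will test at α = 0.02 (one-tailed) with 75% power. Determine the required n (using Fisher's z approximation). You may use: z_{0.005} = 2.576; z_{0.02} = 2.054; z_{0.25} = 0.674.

n = 71

Fisher's z: C = ½·ln((1+r)/(1−r)) = ½·ln(1.9412) = 0.3316.
n = ((z_{α} + z_β)/C)² + 3.
(2.054 + 0.674) / 0.3316 = 2.728 / 0.3316 = 8.227.
n = 8.227² + 3 = 67.68 + 3 = 70.7.
Round up.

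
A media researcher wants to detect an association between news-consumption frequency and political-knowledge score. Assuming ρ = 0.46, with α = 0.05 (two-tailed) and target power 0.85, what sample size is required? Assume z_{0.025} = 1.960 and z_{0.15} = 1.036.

Fisher's z: C = ½·ln((1+r)/(1−r)) = ½·ln(2.7037) = 0.4973.
n = ((z_{α/2} + z_β)/C)² + 3.
(1.960 + 1.036) / 0.4973 = 2.996 / 0.4973 = 6.025.
n = 6.025² + 3 = 36.29 + 3 = 39.3.
Round up.

n = 40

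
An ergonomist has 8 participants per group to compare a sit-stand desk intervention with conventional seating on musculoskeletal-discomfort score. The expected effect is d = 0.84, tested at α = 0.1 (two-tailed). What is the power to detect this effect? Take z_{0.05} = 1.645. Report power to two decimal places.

power ≈ 0.51

For two equal groups, power = Φ(d·√(n/2) − z_{α/2}).
d·√(n/2) = 0.84 × √(8/2) = 0.84 × 2.000 = 1.680.
z_β = 1.680 − 1.645 = 0.035.
Power = Φ(0.035) = 0.514.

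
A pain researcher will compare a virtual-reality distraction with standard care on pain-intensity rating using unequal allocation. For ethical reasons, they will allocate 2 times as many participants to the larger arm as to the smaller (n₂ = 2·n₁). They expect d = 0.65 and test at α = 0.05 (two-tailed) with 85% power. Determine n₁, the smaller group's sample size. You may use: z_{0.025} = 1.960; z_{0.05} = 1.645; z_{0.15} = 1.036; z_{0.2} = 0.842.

With allocation ratio k = n₂/n₁ = 2, Var(x̄₁−x̄₂) = σ²(1/n₁ + 1/(k·n₁)) = σ²·(k+1)/(k·n₁).
So n₁ = (1 + 1/k)·((z_{α/2} + z_β)/d)² = 1.500 × (2.996/0.65)².
n₁ = 1.500 × 21.25 = 31.9.
Round up: n₁ = 32, giving n₂ = 2 × 32 = 64.

n₁ = 32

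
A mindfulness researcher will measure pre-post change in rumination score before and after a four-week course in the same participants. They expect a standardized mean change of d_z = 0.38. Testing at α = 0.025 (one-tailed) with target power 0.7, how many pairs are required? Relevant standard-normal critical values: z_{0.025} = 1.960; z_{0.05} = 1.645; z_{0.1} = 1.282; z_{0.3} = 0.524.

n = 43 pairs

For a paired (one-sample on differences) test: n = ((z_{α} + z_β) / d)².
z_{α} + z_β = 1.960 + 0.524 = 2.484.
n = (2.484 / 0.38)² = 6.537² = 42.73.
Round up.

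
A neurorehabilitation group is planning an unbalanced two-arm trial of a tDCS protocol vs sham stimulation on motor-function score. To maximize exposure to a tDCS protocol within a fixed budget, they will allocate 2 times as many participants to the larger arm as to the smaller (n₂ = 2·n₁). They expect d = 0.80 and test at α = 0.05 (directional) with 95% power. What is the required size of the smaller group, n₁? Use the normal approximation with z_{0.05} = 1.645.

With allocation ratio k = n₂/n₁ = 2, Var(x̄₁−x̄₂) = σ²(1/n₁ + 1/(k·n₁)) = σ²·(k+1)/(k·n₁).
So n₁ = (1 + 1/k)·((z_{α} + z_β)/d)² = 1.500 × (3.290/0.80)².
n₁ = 1.500 × 16.91 = 25.4.
Round up: n₁ = 26, giving n₂ = 2 × 26 = 52.

n₁ = 26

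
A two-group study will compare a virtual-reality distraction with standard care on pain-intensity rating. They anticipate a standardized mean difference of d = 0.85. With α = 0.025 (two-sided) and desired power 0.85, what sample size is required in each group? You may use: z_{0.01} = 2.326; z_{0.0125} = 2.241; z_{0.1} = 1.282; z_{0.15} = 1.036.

n = 30 per group

For two independent groups with equal n: n = 2·((z_{α/2} + z_β) / d)².
z_{α/2} + z_β = 2.241 + 1.036 = 3.277.
n = 2 × (3.277 / 0.85)² = 2 × 3.855² = 2 × 14.86 = 29.7.
Round up to the next whole participant.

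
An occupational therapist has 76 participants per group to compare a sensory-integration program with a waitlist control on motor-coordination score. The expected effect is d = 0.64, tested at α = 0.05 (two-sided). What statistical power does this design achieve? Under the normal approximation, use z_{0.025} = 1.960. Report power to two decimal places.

power ≈ 0.98

For two equal groups, power = Φ(d·√(n/2) − z_{α/2}).
d·√(n/2) = 0.64 × √(76/2) = 0.64 × 6.164 = 3.945.
z_β = 3.945 − 1.960 = 1.985.
Power = Φ(1.985) = 0.976.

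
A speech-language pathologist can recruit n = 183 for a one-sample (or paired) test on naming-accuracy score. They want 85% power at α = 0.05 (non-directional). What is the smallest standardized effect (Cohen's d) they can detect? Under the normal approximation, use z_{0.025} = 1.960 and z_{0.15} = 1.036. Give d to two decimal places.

For a single sample (or paired design) of n = 183: d_min = (z_{α/2} + z_β)/√n.
z-sum = 1.960 + 1.036 = 2.996.
d_min = 2.996 / √183 = 2.996 / 13.528 = 0.221.

d_min ≈ 0.22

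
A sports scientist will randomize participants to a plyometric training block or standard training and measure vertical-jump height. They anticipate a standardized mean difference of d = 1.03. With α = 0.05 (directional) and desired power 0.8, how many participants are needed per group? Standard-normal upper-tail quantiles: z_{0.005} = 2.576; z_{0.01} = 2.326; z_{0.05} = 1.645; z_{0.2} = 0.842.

n = 12 per group

For two independent groups with equal n: n = 2·((z_{α} + z_β) / d)².
z_{α} + z_β = 1.645 + 0.842 = 2.487.
n = 2 × (2.487 / 1.03)² = 2 × 2.415² = 2 × 5.83 = 11.7.
Round up to the next whole participant.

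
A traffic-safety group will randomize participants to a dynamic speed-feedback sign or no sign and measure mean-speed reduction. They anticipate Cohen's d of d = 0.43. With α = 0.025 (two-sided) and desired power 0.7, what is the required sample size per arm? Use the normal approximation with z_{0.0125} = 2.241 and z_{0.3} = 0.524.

n = 83 per group

For two independent groups with equal n: n = 2·((z_{α/2} + z_β) / d)².
z_{α/2} + z_β = 2.241 + 0.524 = 2.765.
n = 2 × (2.765 / 0.43)² = 2 × 6.430² = 2 × 41.35 = 82.7.
Round up to the next whole participant.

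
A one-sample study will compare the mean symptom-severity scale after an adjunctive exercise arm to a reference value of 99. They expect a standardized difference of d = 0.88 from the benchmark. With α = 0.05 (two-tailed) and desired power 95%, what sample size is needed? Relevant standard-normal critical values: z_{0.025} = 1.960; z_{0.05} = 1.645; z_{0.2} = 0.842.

For a one-sample test: n = ((z_{α/2} + z_β) / d)².
z_{α/2} + z_β = 1.960 + 1.645 = 3.605.
n = (3.605 / 0.88)² = 4.097² = 16.78.
Round up.

n = 17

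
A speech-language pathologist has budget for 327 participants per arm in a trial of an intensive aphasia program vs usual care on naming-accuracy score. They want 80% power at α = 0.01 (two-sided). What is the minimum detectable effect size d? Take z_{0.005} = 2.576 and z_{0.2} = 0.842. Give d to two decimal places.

For two independent groups of n = 327 each: d_min = (z_{α/2} + z_β)·√(2/n).
z-sum = 2.576 + 0.842 = 3.418.
d_min = 3.418 × √(2/327) = 3.418 × 0.0782 = 0.267.

d_min ≈ 0.27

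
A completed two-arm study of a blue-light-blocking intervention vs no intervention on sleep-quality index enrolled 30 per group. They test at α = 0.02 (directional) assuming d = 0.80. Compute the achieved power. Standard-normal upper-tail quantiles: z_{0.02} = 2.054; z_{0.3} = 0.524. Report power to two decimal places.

power ≈ 0.85

For two equal groups, power = Φ(d·√(n/2) − z_{α}).
d·√(n/2) = 0.80 × √(30/2) = 0.80 × 3.873 = 3.098.
z_β = 3.098 − 2.054 = 1.044.
Power = Φ(1.044) = 0.852.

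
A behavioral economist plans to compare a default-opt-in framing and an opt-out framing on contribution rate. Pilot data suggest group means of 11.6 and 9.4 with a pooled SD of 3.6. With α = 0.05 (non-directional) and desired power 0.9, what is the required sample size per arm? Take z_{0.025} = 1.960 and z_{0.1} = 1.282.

n = 57 per group

Cohen's d = |M₁ − M₂| / SD_pooled = |11.6 − 9.4| / 3.6 = 2.2 / 3.6 = 0.611.
For two independent groups with equal n: n = 2·((z_{α/2} + z_β) / d)².
z_{α/2} + z_β = 1.960 + 1.282 = 3.242.
n = 2 × (3.242 / 0.611)² = 2 × 5.306² = 2 × 28.15 = 56.3.
Round up to the next whole participant.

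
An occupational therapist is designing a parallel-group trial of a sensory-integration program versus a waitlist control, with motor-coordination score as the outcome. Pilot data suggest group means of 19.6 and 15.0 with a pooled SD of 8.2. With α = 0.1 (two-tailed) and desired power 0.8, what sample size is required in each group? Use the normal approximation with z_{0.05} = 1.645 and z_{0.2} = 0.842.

Cohen's d = |M₁ − M₂| / SD_pooled = |19.6 − 15.0| / 8.2 = 4.6 / 8.2 = 0.561.
For two independent groups with equal n: n = 2·((z_{α/2} + z_β) / d)².
z_{α/2} + z_β = 1.645 + 0.842 = 2.487.
n = 2 × (2.487 / 0.561)² = 2 × 4.433² = 2 × 19.65 = 39.3.
Round up to the next whole participant.

n = 40 per group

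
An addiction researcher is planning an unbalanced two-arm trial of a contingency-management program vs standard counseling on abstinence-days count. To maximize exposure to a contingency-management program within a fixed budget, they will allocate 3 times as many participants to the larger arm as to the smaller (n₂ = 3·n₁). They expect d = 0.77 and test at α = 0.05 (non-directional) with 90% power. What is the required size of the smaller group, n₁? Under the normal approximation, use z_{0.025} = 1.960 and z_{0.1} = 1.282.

n₁ = 24

With allocation ratio k = n₂/n₁ = 3, Var(x̄₁−x̄₂) = σ²(1/n₁ + 1/(k·n₁)) = σ²·(k+1)/(k·n₁).
So n₁ = (1 + 1/k)·((z_{α/2} + z_β)/d)² = 1.333 × (3.242/0.77)².
n₁ = 1.333 × 17.73 = 23.6.
Round up: n₁ = 24, giving n₂ = 3 × 24 = 72.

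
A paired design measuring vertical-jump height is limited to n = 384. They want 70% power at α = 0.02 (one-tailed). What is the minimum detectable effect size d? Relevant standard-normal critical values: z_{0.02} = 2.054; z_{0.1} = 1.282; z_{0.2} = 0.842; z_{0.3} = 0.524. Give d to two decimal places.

For a single sample (or paired design) of n = 384: d_min = (z_{α} + z_β)/√n.
z-sum = 2.054 + 0.524 = 2.578.
d_min = 2.578 / √384 = 2.578 / 19.596 = 0.132.

d_min ≈ 0.13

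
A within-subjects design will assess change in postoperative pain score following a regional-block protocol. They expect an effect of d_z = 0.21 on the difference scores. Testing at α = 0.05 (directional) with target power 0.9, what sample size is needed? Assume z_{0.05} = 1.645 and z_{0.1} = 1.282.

n = 195 pairs

For a paired (one-sample on differences) test: n = ((z_{α} + z_β) / d)².
z_{α} + z_β = 1.645 + 1.282 = 2.927.
n = (2.927 / 0.21)² = 13.938² = 194.27.
Round up.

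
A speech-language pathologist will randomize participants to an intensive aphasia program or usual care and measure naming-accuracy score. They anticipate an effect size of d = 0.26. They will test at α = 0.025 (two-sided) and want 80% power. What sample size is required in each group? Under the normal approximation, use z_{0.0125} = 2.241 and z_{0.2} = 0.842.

n = 282 per group

For two independent groups with equal n: n = 2·((z_{α/2} + z_β) / d)².
z_{α/2} + z_β = 2.241 + 0.842 = 3.083.
n = 2 × (3.083 / 0.26)² = 2 × 11.858² = 2 × 140.60 = 281.2.
Round up to the next whole participant.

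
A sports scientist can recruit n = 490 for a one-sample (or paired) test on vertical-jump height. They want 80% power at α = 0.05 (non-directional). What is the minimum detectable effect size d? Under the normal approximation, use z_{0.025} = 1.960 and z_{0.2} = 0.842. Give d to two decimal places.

For a single sample (or paired design) of n = 490: d_min = (z_{α/2} + z_β)/√n.
z-sum = 1.960 + 0.842 = 2.802.
d_min = 2.802 / √490 = 2.802 / 22.136 = 0.127.

d_min ≈ 0.13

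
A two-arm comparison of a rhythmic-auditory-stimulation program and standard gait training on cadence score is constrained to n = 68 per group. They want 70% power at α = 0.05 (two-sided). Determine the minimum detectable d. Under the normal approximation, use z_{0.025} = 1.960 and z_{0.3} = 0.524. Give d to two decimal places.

For two independent groups of n = 68 each: d_min = (z_{α/2} + z_β)·√(2/n).
z-sum = 1.960 + 0.524 = 2.484.
d_min = 2.484 × √(2/68) = 2.484 × 0.1715 = 0.426.

d_min ≈ 0.43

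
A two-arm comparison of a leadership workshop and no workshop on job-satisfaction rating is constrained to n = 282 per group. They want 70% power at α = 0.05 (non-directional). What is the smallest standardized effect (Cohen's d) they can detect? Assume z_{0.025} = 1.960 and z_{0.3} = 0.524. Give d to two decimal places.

For two independent groups of n = 282 each: d_min = (z_{α/2} + z_β)·√(2/n).
z-sum = 1.960 + 0.524 = 2.484.
d_min = 2.484 × √(2/282) = 2.484 × 0.0842 = 0.209.

d_min ≈ 0.21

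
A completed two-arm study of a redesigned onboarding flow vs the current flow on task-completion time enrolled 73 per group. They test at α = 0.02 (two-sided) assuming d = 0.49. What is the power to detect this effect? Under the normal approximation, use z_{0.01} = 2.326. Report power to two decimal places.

For two equal groups, power = Φ(d·√(n/2) − z_{α/2}).
d·√(n/2) = 0.49 × √(73/2) = 0.49 × 6.042 = 2.960.
z_β = 2.960 − 2.326 = 0.634.
Power = Φ(0.634) = 0.737.

power ≈ 0.74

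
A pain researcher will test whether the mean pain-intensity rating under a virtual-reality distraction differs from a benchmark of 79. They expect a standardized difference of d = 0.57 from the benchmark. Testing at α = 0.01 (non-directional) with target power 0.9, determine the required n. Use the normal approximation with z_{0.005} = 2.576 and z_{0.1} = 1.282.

n = 46

For a one-sample test: n = ((z_{α/2} + z_β) / d)².
z_{α/2} + z_β = 2.576 + 1.282 = 3.858.
n = (3.858 / 0.57)² = 6.768² = 45.81.
Round up.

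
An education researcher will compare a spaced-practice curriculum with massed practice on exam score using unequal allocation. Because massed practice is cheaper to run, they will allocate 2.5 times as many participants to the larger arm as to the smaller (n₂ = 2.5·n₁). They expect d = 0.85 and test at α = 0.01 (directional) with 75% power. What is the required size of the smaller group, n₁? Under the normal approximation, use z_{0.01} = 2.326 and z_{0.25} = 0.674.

n₁ = 18

With allocation ratio k = n₂/n₁ = 2.5, Var(x̄₁−x̄₂) = σ²(1/n₁ + 1/(k·n₁)) = σ²·(k+1)/(k·n₁).
So n₁ = (1 + 1/k)·((z_{α} + z_β)/d)² = 1.400 × (3.000/0.85)².
n₁ = 1.400 × 12.46 = 17.4.
Round up: n₁ = 18, giving n₂ = 2.5 × 18 = 45.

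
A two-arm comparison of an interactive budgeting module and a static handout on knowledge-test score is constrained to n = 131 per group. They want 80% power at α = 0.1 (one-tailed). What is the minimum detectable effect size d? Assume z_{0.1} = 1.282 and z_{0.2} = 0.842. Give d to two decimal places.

d_min ≈ 0.26

For two independent groups of n = 131 each: d_min = (z_{α} + z_β)·√(2/n).
z-sum = 1.282 + 0.842 = 2.124.
d_min = 2.124 × √(2/131) = 2.124 × 0.1236 = 0.262.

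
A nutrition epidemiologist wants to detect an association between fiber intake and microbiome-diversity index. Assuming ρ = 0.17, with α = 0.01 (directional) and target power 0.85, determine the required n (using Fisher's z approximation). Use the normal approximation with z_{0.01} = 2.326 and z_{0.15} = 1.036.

n = 387

Fisher's z: C = ½·ln((1+r)/(1−r)) = ½·ln(1.4096) = 0.1717.
n = ((z_{α} + z_β)/C)² + 3.
(2.326 + 1.036) / 0.1717 = 3.362 / 0.1717 = 19.581.
n = 19.581² + 3 = 383.40 + 3 = 386.4.
Round up.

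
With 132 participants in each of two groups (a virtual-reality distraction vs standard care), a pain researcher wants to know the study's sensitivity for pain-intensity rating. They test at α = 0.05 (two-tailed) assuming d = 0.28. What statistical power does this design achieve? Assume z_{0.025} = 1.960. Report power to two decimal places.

For two equal groups, power = Φ(d·√(n/2) − z_{α/2}).
d·√(n/2) = 0.28 × √(132/2) = 0.28 × 8.124 = 2.275.
z_β = 2.275 − 1.960 = 0.315.
Power = Φ(0.315) = 0.624.

power ≈ 0.62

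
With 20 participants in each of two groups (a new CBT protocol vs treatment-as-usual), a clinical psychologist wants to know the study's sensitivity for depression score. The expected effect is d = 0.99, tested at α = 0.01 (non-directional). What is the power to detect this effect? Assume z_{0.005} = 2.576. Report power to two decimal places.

For two equal groups, power = Φ(d·√(n/2) − z_{α/2}).
d·√(n/2) = 0.99 × √(20/2) = 0.99 × 3.162 = 3.131.
z_β = 3.131 − 2.576 = 0.555.
Power = Φ(0.555) = 0.710.

power ≈ 0.71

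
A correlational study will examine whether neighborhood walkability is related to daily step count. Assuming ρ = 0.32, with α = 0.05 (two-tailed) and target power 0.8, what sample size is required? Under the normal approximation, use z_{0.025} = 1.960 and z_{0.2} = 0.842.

n = 75

Fisher's z: C = ½·ln((1+r)/(1−r)) = ½·ln(1.9412) = 0.3316.
n = ((z_{α/2} + z_β)/C)² + 3.
(1.960 + 0.842) / 0.3316 = 2.802 / 0.3316 = 8.450.
n = 8.450² + 3 = 71.40 + 3 = 74.4.
Round up.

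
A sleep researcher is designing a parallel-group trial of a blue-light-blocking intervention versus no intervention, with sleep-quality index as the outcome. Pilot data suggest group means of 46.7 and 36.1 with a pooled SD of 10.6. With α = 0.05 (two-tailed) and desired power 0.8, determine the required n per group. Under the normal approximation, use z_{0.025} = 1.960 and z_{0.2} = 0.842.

n = 16 per group

Cohen's d = |M₁ − M₂| / SD_pooled = |46.7 − 36.1| / 10.6 = 10.6 / 10.6 = 1.000.
For two independent groups with equal n: n = 2·((z_{α/2} + z_β) / d)².
z_{α/2} + z_β = 1.960 + 0.842 = 2.802.
n = 2 × (2.802 / 1.000)² = 2 × 2.802² = 2 × 7.85 = 15.7.
Round up to the next whole participant.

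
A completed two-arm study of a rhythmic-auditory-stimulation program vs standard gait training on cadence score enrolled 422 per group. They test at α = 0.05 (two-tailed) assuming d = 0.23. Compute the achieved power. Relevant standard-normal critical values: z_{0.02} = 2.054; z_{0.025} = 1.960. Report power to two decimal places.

power ≈ 0.92

For two equal groups, power = Φ(d·√(n/2) − z_{α/2}).
d·√(n/2) = 0.23 × √(422/2) = 0.23 × 14.526 = 3.341.
z_β = 3.341 − 1.960 = 1.381.
Power = Φ(1.381) = 0.916.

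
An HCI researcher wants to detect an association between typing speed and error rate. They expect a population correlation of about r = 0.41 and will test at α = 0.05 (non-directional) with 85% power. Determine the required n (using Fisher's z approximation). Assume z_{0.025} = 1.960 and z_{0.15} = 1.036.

n = 51

Fisher's z: C = ½·ln((1+r)/(1−r)) = ½·ln(2.3898) = 0.4356.
n = ((z_{α/2} + z_β)/C)² + 3.
(1.960 + 1.036) / 0.4356 = 2.996 / 0.4356 = 6.878.
n = 6.878² + 3 = 47.31 + 3 = 50.3.
Round up.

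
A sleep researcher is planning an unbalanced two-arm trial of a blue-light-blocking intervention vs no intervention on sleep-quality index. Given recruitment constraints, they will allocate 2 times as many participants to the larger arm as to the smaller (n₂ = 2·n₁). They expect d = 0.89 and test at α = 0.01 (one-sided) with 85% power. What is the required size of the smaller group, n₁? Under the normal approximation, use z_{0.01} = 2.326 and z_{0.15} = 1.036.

n₁ = 22

With allocation ratio k = n₂/n₁ = 2, Var(x̄₁−x̄₂) = σ²(1/n₁ + 1/(k·n₁)) = σ²·(k+1)/(k·n₁).
So n₁ = (1 + 1/k)·((z_{α} + z_β)/d)² = 1.500 × (3.362/0.89)².
n₁ = 1.500 × 14.27 = 21.4.
Round up: n₁ = 22, giving n₂ = 2 × 22 = 44.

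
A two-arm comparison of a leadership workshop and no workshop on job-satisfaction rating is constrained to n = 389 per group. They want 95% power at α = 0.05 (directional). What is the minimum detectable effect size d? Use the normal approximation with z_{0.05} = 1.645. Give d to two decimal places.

d_min ≈ 0.24

For two independent groups of n = 389 each: d_min = (z_{α} + z_β)·√(2/n).
z-sum = 1.645 + 1.645 = 3.290.
d_min = 3.290 × √(2/389) = 3.290 × 0.0717 = 0.236.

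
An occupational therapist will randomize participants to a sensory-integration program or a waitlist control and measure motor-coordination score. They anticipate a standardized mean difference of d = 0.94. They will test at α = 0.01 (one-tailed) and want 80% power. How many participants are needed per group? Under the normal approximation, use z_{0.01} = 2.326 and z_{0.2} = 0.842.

For two independent groups with equal n: n = 2·((z_{α} + z_β) / d)².
z_{α} + z_β = 2.326 + 0.842 = 3.168.
n = 2 × (3.168 / 0.94)² = 2 × 3.370² = 2 × 11.36 = 22.7.
Round up to the next whole participant.

n = 23 per group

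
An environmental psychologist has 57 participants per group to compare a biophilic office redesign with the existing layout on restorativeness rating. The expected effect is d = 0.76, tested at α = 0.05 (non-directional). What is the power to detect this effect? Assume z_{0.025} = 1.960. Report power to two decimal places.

power ≈ 0.98

For two equal groups, power = Φ(d·√(n/2) − z_{α/2}).
d·√(n/2) = 0.76 × √(57/2) = 0.76 × 5.339 = 4.057.
z_β = 4.057 − 1.960 = 2.097.
Power = Φ(2.097) = 0.982.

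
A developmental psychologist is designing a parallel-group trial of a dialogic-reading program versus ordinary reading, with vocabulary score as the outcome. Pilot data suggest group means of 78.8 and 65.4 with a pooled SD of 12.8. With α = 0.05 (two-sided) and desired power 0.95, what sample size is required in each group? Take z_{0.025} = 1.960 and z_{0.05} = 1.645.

Cohen's d = |M₁ − M₂| / SD_pooled = |78.8 − 65.4| / 12.8 = 13.4 / 12.8 = 1.047.
For two independent groups with equal n: n = 2·((z_{α/2} + z_β) / d)².
z_{α/2} + z_β = 1.960 + 1.645 = 3.605.
n = 2 × (3.605 / 1.047)² = 2 × 3.443² = 2 × 11.86 = 23.7.
Round up to the next whole participant.

n = 24 per group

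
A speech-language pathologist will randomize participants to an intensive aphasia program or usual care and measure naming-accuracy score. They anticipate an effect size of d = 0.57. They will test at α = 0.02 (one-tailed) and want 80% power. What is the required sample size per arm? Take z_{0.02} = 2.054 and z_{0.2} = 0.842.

For two independent groups with equal n: n = 2·((z_{α} + z_β) / d)².
z_{α} + z_β = 2.054 + 0.842 = 2.896.
n = 2 × (2.896 / 0.57)² = 2 × 5.081² = 2 × 25.81 = 51.6.
Round up to the next whole participant.

n = 52 per group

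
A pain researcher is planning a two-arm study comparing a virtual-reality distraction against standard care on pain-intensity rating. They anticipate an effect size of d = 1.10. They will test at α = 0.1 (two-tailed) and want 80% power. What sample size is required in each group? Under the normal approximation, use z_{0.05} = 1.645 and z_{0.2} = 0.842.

For two independent groups with equal n: n = 2·((z_{α/2} + z_β) / d)².
z_{α/2} + z_β = 1.645 + 0.842 = 2.487.
n = 2 × (2.487 / 1.10)² = 2 × 2.261² = 2 × 5.11 = 10.2.
Round up to the next whole participant.

n = 11 per group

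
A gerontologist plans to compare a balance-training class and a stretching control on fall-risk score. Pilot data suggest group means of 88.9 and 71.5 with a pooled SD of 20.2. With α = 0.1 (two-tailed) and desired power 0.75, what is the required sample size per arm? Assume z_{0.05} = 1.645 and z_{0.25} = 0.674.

Cohen's d = |M₁ − M₂| / SD_pooled = |88.9 − 71.5| / 20.2 = 17.4 / 20.2 = 0.861.
For two independent groups with equal n: n = 2·((z_{α/2} + z_β) / d)².
z_{α/2} + z_β = 1.645 + 0.674 = 2.319.
n = 2 × (2.319 / 0.861)² = 2 × 2.693² = 2 × 7.25 = 14.5.
Round up to the next whole participant.

n = 15 per group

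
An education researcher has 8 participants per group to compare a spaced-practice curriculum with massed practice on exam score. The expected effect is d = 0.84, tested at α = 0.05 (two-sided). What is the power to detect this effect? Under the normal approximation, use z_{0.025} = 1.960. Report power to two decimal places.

power ≈ 0.39

For two equal groups, power = Φ(d·√(n/2) − z_{α/2}).
d·√(n/2) = 0.84 × √(8/2) = 0.84 × 2.000 = 1.680.
z_β = 1.680 − 1.960 = -0.280.
Power = Φ(-0.280) = 0.390.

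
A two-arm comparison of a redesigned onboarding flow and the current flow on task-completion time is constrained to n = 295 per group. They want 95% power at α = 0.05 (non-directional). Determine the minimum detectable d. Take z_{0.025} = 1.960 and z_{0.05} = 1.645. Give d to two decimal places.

d_min ≈ 0.30

For two independent groups of n = 295 each: d_min = (z_{α/2} + z_β)·√(2/n).
z-sum = 1.960 + 1.645 = 3.605.
d_min = 3.605 × √(2/295) = 3.605 × 0.0823 = 0.297.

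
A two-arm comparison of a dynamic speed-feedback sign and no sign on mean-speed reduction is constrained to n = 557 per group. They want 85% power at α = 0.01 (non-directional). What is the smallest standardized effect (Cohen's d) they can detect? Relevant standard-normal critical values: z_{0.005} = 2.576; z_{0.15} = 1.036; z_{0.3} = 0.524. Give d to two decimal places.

d_min ≈ 0.22

For two independent groups of n = 557 each: d_min = (z_{α/2} + z_β)·√(2/n).
z-sum = 2.576 + 1.036 = 3.612.
d_min = 3.612 × √(2/557) = 3.612 × 0.0599 = 0.216.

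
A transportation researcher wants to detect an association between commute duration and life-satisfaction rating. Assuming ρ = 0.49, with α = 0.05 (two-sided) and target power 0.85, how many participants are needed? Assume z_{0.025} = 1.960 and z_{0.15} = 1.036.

Fisher's z: C = ½·ln((1+r)/(1−r)) = ½·ln(2.9216) = 0.5361.
n = ((z_{α/2} + z_β)/C)² + 3.
(1.960 + 1.036) / 0.5361 = 2.996 / 0.5361 = 5.589.
n = 5.589² + 3 = 31.23 + 3 = 34.2.
Round up.

n = 35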